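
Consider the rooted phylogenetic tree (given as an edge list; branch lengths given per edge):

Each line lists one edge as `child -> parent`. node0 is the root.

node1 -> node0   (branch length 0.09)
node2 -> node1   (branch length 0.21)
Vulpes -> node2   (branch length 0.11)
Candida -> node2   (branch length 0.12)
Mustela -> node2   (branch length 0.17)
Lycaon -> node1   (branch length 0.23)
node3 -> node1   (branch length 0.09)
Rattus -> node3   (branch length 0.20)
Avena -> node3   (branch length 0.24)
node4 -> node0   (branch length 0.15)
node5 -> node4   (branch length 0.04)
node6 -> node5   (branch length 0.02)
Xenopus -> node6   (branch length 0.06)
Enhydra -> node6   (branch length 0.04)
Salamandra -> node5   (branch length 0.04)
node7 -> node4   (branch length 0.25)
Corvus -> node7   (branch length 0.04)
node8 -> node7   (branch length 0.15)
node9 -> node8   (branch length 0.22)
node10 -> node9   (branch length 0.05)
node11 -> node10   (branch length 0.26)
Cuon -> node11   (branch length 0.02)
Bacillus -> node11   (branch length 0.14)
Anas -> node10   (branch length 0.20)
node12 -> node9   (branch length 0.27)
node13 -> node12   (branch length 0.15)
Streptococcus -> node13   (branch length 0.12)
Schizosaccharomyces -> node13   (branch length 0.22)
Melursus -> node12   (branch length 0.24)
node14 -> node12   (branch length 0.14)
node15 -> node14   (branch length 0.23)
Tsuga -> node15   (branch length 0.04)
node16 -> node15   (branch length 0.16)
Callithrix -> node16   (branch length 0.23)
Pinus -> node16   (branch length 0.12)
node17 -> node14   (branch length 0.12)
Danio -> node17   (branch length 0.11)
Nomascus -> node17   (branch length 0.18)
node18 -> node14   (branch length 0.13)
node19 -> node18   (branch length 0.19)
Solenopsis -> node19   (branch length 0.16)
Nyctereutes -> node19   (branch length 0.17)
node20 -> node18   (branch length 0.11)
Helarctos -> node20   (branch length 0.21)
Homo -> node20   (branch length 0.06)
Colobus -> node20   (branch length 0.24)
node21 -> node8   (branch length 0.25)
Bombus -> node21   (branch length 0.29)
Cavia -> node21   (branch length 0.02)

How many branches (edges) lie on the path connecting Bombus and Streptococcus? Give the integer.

6

The MRCA of Bombus and Streptococcus is the node subtending ((((Cuon,Bacillus),Anas),((Streptococcus,Schizosaccharomyces),Melursus,((Tsuga,(Callithrix,Pinus)),(Danio,Nomascus),((Solenopsis,Nyctereutes),(Helarctos,Homo,Colobus))))),(Bombus,Cavia)).
From Bombus up to that node: 2 branches. From Streptococcus up to the same node: 4 branches. Total: 2 + 4 = 6.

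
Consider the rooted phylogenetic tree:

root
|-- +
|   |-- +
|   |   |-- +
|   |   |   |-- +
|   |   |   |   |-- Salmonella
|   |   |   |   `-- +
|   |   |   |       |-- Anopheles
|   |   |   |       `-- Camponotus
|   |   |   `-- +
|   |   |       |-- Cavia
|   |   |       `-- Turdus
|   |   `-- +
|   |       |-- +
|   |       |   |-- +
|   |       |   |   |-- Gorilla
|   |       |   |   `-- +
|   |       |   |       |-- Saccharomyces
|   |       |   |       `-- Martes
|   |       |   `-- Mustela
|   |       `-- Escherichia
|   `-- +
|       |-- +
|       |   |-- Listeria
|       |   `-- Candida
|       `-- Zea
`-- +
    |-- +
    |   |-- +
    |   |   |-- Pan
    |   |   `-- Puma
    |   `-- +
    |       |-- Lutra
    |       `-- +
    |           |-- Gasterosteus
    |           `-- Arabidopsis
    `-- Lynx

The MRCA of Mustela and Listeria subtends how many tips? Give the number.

13

The MRCA of Mustela and Listeria is the node subtending ((((Salmonella,(Anopheles,Camponotus)),(Cavia,Turdus)),(((Gorilla,(Saccharomyces,Martes)),Mustela),Escherichia)),((Listeria,Candida),Zea)).
That clade contains 13 terminal taxa: Anopheles, Camponotus, Candida, Cavia, Escherichia, Gorilla, Listeria, Martes, Mustela, Saccharomyces, Salmonella, Turdus, Zea.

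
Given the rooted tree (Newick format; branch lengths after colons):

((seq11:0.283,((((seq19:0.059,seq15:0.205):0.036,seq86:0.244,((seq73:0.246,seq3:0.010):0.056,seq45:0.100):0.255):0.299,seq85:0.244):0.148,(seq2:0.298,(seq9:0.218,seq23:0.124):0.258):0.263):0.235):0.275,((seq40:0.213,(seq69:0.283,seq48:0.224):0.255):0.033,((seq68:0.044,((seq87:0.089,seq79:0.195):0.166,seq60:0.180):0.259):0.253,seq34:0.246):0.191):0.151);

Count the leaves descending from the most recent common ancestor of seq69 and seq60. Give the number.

The MRCA of seq69 and seq60 is the node subtending ((seq40,(seq69,seq48)),((seq68,((seq87,seq79),seq60)),seq34)).
That clade contains 8 terminal taxa: seq34, seq40, seq48, seq60, seq68, seq69, seq79, seq87.

8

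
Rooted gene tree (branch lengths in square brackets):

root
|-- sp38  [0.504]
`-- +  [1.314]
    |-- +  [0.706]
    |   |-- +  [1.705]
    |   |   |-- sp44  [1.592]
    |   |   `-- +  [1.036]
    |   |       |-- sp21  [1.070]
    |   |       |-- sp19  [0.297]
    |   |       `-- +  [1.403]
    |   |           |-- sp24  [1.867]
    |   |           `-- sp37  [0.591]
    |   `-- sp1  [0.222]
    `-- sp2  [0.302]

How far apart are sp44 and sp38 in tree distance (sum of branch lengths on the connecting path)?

5.821

The path runs sp44 → … → MRCA → … → sp38; the MRCA is the root of the tree.
Branch lengths along that path: 1.592 + 1.705 + 0.706 + 1.314 + 0.504 = 5.821.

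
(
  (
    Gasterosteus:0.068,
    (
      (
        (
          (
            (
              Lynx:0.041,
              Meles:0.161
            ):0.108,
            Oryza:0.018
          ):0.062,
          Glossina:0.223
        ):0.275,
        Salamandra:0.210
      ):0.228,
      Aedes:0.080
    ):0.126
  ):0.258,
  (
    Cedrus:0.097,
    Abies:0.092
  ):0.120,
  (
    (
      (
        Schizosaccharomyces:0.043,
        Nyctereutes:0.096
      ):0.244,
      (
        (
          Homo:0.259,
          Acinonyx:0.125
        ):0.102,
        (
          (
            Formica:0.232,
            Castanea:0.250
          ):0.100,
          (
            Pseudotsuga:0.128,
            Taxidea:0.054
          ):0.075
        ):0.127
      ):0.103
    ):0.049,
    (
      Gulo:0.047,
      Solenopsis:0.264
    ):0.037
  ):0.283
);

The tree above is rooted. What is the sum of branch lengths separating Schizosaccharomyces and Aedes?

1.083

The path runs Schizosaccharomyces → … → MRCA → … → Aedes; the MRCA is the root of the tree.
Branch lengths along that path: 0.043 + 0.244 + 0.049 + 0.283 + 0.258 + 0.126 + 0.080 = 1.083.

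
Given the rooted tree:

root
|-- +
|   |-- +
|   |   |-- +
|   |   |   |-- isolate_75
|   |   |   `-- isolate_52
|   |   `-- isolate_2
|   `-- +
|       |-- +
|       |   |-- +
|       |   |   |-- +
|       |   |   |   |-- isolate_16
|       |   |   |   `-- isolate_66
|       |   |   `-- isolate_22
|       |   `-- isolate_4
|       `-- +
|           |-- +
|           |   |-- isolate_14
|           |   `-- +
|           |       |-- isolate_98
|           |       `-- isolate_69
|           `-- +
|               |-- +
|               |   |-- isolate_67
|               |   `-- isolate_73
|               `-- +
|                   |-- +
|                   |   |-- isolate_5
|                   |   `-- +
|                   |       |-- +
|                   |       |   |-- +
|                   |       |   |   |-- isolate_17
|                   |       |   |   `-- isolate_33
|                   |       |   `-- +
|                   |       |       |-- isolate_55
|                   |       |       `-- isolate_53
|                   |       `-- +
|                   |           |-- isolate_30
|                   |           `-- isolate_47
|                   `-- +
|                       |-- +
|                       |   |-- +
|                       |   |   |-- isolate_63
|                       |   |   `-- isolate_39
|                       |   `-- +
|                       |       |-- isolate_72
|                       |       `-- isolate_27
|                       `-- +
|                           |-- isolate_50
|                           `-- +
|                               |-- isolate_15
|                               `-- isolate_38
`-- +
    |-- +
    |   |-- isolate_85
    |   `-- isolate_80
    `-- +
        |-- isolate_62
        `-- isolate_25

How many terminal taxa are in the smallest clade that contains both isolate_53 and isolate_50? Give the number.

14

The MRCA of isolate_53 and isolate_50 is the node subtending ((isolate_5,(((isolate_17,isolate_33),(isolate_55,isolate_53)),(isolate_30,isolate_47))),(((isolate_63,isolate_39),(isolate_72,isolate_27)),(isolate_50,(isolate_15,isolate_38)))).
That clade contains 14 terminal taxa: isolate_15, isolate_17, isolate_27, isolate_30, isolate_33, isolate_38, isolate_39, isolate_47, isolate_5, isolate_50, isolate_53, isolate_55, isolate_63, isolate_72.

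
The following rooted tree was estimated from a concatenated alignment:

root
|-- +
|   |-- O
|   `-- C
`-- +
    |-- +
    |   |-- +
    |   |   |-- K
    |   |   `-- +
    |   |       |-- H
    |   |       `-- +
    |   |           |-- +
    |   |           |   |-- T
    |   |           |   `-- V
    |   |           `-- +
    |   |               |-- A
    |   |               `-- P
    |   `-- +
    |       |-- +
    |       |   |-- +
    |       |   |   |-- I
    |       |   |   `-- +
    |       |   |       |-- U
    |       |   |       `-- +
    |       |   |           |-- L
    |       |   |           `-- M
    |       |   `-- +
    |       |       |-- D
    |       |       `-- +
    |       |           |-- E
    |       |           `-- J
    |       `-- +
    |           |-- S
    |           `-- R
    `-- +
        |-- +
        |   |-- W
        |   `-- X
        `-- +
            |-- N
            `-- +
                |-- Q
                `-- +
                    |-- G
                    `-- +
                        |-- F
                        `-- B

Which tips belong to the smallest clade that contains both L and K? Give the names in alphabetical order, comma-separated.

A, D, E, H, I, J, K, L, M, P, R, S, T, U, V

Tracing L: it sits inside (L,M).
Tracing K: it sits inside (K,(H,((T,V),(A,P)))).
The smallest clade enclosing both is ((K,(H,((T,V),(A,P)))),(((I,(U,(L,M))),(D,(E,J))),(S,R))); the answer is its 15 terminal taxa in alphabetical order.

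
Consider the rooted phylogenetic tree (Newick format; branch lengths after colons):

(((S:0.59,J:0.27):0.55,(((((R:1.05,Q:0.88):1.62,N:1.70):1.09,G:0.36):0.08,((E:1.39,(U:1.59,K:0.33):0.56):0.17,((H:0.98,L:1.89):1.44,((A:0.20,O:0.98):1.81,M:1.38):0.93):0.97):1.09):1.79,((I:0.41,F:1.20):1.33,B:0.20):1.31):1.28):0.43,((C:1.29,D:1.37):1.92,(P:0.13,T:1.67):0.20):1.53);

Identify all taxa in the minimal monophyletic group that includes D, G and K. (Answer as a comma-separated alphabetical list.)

A, B, C, D, E, F, G, H, I, J, K, L, M, N, O, P, Q, R, S, T, U

Tracing D: it sits inside (C,D).
Tracing G: it sits inside (((R,Q),N),G).
Tracing K: it sits inside (U,K).
The smallest clade enclosing all 3 is the whole tree (their MRCA is the root), so the answer is all 21 tips in alphabetical order.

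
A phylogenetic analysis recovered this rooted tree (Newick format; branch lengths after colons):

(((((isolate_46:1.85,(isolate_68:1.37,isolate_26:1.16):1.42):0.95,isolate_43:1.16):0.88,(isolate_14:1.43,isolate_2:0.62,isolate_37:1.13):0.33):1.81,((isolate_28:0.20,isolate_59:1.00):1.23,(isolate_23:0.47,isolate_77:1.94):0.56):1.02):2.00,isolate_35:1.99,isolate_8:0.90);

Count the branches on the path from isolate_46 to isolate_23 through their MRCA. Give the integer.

The MRCA of isolate_46 and isolate_23 is the node subtending ((((isolate_46,(isolate_68,isolate_26)),isolate_43),(isolate_14,isolate_2,isolate_37)),((isolate_28,isolate_59),(isolate_23,isolate_77))).
From isolate_46 up to that node: 4 branches. From isolate_23 up to the same node: 3 branches. Total: 4 + 3 = 7.

7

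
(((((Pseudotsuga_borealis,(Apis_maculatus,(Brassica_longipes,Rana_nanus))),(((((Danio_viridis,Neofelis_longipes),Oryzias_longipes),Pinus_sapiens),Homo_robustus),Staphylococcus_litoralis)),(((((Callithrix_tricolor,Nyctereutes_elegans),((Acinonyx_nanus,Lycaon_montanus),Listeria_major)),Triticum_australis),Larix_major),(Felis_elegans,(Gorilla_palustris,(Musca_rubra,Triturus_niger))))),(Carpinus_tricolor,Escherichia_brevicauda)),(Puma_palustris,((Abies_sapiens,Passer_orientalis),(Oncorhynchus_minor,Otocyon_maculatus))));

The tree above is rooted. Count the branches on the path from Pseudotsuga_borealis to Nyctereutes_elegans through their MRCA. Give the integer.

9

The MRCA of Pseudotsuga_borealis and Nyctereutes_elegans is the node subtending (((Pseudotsuga_borealis,(Apis_maculatus,(Brassica_longipes,Rana_nanus))),(((((Danio_viridis,Neofelis_longipes),Oryzias_longipes),Pinus_sapiens),Homo_robustus),Staphylococcus_litoralis)),(((((Callithrix_tricolor,Nyctereutes_elegans),((Acinonyx_nanus,Lycaon_montanus),Listeria_major)),Triticum_australis),Larix_major),(Felis_elegans,(Gorilla_palustris,(Musca_rubra,Triturus_niger))))).
From Pseudotsuga_borealis up to that node: 3 branches. From Nyctereutes_elegans up to the same node: 6 branches. Total: 3 + 6 = 9.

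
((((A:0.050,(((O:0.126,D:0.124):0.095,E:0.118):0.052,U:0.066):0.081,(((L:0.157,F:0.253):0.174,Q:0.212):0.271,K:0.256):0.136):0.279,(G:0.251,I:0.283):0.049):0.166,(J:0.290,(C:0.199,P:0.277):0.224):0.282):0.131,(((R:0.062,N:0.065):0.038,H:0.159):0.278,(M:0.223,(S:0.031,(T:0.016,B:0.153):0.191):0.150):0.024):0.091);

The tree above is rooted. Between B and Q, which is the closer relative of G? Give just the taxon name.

Q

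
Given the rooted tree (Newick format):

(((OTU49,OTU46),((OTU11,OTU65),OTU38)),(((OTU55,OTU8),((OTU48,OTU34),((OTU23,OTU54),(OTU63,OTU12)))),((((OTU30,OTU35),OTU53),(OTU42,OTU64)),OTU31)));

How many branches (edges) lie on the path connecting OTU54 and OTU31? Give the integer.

The MRCA of OTU54 and OTU31 is the node subtending (((OTU55,OTU8),((OTU48,OTU34),((OTU23,OTU54),(OTU63,OTU12)))),((((OTU30,OTU35),OTU53),(OTU42,OTU64)),OTU31)).
From OTU54 up to that node: 5 branches. From OTU31 up to the same node: 2 branches. Total: 5 + 2 = 7.

7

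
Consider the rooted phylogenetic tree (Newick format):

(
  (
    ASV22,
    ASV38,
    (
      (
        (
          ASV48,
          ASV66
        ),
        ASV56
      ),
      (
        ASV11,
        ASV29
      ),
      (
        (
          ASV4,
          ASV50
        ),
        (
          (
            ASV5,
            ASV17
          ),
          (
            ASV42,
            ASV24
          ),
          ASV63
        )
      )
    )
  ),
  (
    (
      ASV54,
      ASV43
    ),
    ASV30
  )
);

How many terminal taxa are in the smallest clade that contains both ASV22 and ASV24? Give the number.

The MRCA of ASV22 and ASV24 is the node subtending (ASV22,ASV38,(((ASV48,ASV66),ASV56),(ASV11,ASV29),((ASV4,ASV50),((ASV5,ASV17),(ASV42,ASV24),ASV63)))).
That clade contains 14 terminal taxa: ASV11, ASV17, ASV22, ASV24, ASV29, ASV38, ASV4, ASV42, ASV48, ASV5, ASV50, ASV56, ASV63, ASV66.

14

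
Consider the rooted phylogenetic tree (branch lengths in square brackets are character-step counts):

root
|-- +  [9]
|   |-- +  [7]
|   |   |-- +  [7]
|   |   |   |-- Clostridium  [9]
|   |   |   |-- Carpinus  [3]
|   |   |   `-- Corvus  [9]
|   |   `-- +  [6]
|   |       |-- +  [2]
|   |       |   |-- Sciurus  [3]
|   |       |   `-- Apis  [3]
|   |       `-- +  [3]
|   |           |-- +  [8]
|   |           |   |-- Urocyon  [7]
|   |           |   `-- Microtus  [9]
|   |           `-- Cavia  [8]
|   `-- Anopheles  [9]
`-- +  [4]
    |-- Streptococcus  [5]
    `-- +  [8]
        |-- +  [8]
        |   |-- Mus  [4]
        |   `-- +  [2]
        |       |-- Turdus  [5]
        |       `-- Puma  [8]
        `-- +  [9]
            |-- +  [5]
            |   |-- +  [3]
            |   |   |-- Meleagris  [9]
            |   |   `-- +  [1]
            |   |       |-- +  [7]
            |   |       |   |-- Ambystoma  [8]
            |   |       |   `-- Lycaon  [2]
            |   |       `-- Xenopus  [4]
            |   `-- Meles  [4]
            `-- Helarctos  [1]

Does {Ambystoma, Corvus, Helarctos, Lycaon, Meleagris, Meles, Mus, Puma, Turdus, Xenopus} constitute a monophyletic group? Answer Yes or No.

The MRCA of the listed taxa is the root, so the smallest clade containing them is the whole tree.
That clade also contains Anopheles, Apis, Carpinus, Cavia, Clostridium, Microtus, Sciurus, Streptococcus, Urocyon, which are not in the proposed group, so the group is not monophyletic.

No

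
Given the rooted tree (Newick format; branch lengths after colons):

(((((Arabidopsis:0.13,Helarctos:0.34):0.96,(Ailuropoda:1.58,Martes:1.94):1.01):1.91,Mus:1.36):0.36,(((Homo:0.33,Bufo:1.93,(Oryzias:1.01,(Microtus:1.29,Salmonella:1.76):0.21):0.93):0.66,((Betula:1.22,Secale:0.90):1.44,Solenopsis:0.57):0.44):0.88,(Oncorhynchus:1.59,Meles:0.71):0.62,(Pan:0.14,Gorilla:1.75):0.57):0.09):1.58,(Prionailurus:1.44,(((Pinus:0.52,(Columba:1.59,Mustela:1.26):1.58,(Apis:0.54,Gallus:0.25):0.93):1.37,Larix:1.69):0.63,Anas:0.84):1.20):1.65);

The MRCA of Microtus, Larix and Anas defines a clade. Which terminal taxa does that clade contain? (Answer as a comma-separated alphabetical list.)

Tracing Microtus: it sits inside (Microtus,Salmonella).
Tracing Larix: it sits inside ((Pinus,(Columba,Mustela),(Apis,Gallus)),Larix).
Tracing Anas: it sits inside (((Pinus,(Columba,Mustela),(Apis,Gallus)),Larix),Anas).
The smallest clade enclosing all 3 is the whole tree (their MRCA is the root), so the answer is all 25 tips in alphabetical order.

Ailuropoda, Anas, Apis, Arabidopsis, Betula, Bufo, Columba, Gallus, Gorilla, Helarctos, Homo, Larix, Martes, Meles, Microtus, Mus, Mustela, Oncorhynchus, Oryzias, Pan, Pinus, Prionailurus, Salmonella, Secale, Solenopsis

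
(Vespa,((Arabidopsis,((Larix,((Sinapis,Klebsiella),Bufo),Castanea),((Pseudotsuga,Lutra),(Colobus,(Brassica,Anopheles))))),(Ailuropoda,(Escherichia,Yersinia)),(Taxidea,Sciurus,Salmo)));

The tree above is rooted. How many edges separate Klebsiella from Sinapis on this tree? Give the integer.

2

The MRCA of Klebsiella and Sinapis is the node subtending (Sinapis,Klebsiella).
From Klebsiella up to that node: 1 branch. From Sinapis up to the same node: 1 branch. Total: 1 + 1 = 2.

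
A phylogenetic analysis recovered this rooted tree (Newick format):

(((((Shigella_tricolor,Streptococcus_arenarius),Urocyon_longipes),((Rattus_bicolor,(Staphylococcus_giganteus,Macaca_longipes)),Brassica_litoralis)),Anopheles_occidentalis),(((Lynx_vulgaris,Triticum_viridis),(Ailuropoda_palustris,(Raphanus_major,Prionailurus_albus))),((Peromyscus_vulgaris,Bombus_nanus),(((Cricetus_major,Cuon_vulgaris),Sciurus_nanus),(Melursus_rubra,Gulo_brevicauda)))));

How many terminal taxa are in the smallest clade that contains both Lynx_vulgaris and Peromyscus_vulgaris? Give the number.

12

The MRCA of Lynx_vulgaris and Peromyscus_vulgaris is the node subtending (((Lynx_vulgaris,Triticum_viridis),(Ailuropoda_palustris,(Raphanus_major,Prionailurus_albus))),((Peromyscus_vulgaris,Bombus_nanus),(((Cricetus_major,Cuon_vulgaris),Sciurus_nanus),(Melursus_rubra,Gulo_brevicauda)))).
That clade contains 12 terminal taxa: Ailuropoda_palustris, Bombus_nanus, Cricetus_major, Cuon_vulgaris, Gulo_brevicauda, Lynx_vulgaris, Melursus_rubra, Peromyscus_vulgaris, Prionailurus_albus, Raphanus_major, Sciurus_nanus, Triticum_viridis.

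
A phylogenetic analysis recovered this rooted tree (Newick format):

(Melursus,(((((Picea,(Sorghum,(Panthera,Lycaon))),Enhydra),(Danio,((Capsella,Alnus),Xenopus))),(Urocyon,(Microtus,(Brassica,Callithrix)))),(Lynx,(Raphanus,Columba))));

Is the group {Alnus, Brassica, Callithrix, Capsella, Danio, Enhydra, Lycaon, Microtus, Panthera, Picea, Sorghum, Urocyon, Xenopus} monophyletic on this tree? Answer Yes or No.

Yes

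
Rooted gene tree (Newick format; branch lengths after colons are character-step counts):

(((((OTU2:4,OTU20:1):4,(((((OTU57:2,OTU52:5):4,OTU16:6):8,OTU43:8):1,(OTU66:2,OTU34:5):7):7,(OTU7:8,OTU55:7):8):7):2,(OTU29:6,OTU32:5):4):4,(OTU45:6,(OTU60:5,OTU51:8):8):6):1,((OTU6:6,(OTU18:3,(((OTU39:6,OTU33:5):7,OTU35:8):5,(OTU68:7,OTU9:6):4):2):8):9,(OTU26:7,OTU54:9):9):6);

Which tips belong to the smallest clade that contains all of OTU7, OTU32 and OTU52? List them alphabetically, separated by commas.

Tracing OTU7: it sits inside (OTU7,OTU55).
Tracing OTU32: it sits inside (OTU29,OTU32).
Tracing OTU52: it sits inside (OTU57,OTU52).
The smallest clade enclosing all 3 is (((OTU2,OTU20),(((((OTU57,OTU52),OTU16),OTU43),(OTU66,OTU34)),(OTU7,OTU55))),(OTU29,OTU32)); the answer is its 12 terminal taxa in alphabetical order.

OTU16, OTU2, OTU20, OTU29, OTU32, OTU34, OTU43, OTU52, OTU55, OTU57, OTU66, OTU7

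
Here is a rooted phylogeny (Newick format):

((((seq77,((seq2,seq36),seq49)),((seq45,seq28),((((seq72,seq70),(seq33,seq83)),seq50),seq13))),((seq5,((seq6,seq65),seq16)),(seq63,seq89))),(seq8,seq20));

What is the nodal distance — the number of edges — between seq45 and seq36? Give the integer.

7

The MRCA of seq45 and seq36 is the node subtending ((seq77,((seq2,seq36),seq49)),((seq45,seq28),((((seq72,seq70),(seq33,seq83)),seq50),seq13))).
From seq45 up to that node: 3 branches. From seq36 up to the same node: 4 branches. Total: 3 + 4 = 7.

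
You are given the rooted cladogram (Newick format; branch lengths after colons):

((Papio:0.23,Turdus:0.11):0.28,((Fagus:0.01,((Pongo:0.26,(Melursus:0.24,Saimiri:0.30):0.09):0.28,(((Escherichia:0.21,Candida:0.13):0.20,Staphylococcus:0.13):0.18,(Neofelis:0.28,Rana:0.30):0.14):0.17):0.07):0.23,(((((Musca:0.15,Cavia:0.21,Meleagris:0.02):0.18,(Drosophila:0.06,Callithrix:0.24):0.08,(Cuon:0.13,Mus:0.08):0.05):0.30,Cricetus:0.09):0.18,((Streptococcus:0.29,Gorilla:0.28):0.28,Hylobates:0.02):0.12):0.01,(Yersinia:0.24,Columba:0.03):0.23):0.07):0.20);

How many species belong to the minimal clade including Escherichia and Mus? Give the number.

22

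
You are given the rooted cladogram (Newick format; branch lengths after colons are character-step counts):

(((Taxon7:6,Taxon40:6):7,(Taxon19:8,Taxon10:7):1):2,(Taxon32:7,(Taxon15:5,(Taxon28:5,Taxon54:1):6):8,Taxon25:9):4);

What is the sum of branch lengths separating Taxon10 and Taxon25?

The path runs Taxon10 → … → MRCA → … → Taxon25; the MRCA is the root of the tree.
Branch lengths along that path: 7 + 1 + 2 + 4 + 9 = 23.

23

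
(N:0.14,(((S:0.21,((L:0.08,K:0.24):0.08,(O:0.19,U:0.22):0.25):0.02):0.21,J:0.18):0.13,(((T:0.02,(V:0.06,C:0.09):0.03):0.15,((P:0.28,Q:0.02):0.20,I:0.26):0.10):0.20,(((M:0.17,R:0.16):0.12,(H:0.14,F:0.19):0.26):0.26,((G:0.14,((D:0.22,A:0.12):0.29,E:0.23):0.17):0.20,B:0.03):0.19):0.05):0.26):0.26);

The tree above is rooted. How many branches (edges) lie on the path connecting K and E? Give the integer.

11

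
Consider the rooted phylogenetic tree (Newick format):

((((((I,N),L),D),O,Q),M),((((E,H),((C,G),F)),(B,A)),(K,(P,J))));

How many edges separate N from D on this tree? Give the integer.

The MRCA of N and D is the node subtending (((I,N),L),D).
From N up to that node: 3 branches. From D up to the same node: 1 branch. Total: 3 + 1 = 4.

4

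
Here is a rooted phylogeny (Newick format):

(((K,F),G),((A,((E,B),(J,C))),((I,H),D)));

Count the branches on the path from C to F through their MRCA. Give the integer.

The MRCA of C and F is the root of the tree.
From C up to that node: 5 branches. From F up to the same node: 3 branches. Total: 5 + 3 = 8.

8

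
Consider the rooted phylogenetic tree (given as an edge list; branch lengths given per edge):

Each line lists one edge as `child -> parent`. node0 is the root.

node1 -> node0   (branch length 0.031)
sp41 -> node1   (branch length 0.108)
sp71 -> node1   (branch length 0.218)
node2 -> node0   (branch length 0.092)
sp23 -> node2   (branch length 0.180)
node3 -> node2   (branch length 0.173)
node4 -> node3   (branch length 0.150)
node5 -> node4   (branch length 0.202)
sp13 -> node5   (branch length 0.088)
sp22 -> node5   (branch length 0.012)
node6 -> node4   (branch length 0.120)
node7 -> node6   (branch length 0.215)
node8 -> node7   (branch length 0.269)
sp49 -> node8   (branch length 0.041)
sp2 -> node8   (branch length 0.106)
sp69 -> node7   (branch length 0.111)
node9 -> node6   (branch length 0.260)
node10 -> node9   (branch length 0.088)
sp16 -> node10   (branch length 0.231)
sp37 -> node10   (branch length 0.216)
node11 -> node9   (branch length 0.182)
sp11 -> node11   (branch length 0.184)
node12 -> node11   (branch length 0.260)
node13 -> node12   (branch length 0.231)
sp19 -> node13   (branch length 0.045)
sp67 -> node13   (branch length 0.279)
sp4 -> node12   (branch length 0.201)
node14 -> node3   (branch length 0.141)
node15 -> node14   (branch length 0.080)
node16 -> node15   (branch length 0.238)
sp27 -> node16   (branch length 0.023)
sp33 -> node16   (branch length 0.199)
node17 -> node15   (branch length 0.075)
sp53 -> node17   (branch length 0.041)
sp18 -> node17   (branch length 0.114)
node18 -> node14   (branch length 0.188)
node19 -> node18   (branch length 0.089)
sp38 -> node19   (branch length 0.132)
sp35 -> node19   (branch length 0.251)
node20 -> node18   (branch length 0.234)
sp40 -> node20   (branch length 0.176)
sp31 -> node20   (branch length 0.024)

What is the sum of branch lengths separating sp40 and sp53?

0.794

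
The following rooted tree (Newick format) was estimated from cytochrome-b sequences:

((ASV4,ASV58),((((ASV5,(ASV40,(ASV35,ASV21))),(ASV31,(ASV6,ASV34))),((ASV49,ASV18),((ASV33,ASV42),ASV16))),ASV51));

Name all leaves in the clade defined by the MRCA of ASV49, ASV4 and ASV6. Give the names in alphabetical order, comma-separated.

ASV16, ASV18, ASV21, ASV31, ASV33, ASV34, ASV35, ASV4, ASV40, ASV42, ASV49, ASV5, ASV51, ASV58, ASV6

Tracing ASV49: it sits inside (ASV49,ASV18).
Tracing ASV4: it sits inside (ASV4,ASV58).
Tracing ASV6: it sits inside (ASV6,ASV34).
The smallest clade enclosing all 3 is the whole tree (their MRCA is the root), so the answer is all 15 tips in alphabetical order.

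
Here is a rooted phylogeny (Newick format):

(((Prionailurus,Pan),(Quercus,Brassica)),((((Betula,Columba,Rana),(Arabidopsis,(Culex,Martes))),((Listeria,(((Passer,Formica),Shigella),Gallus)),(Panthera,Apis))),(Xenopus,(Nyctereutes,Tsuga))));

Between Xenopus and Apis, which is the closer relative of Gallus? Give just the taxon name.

The MRCA of Gallus and Apis subtends ((Listeria,(((Passer,Formica),Shigella),Gallus)),(Panthera,Apis)) (7 taxa).
The MRCA of Gallus and Xenopus subtends ((((Betula,Columba,Rana),(Arabidopsis,(Culex,Martes))),((Listeria,(((Passer,Formica),Shigella),Gallus)),(Panthera,Apis))),(Xenopus,(Nyctereutes,Tsuga))) (16 taxa).
The first is nested inside the second, so Gallus shares a more recent common ancestor with Apis.

Apis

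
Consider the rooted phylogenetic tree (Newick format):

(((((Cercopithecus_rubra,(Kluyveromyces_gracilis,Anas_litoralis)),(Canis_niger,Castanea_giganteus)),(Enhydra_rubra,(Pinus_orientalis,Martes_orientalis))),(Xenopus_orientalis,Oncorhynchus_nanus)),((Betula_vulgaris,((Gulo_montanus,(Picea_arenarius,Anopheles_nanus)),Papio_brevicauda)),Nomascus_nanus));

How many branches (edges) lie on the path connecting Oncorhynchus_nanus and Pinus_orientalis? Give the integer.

The MRCA of Oncorhynchus_nanus and Pinus_orientalis is the node subtending ((((Cercopithecus_rubra,(Kluyveromyces_gracilis,Anas_litoralis)),(Canis_niger,Castanea_giganteus)),(Enhydra_rubra,(Pinus_orientalis,Martes_orientalis))),(Xenopus_orientalis,Oncorhynchus_nanus)).
From Oncorhynchus_nanus up to that node: 2 branches. From Pinus_orientalis up to the same node: 4 branches. Total: 2 + 4 = 6.

6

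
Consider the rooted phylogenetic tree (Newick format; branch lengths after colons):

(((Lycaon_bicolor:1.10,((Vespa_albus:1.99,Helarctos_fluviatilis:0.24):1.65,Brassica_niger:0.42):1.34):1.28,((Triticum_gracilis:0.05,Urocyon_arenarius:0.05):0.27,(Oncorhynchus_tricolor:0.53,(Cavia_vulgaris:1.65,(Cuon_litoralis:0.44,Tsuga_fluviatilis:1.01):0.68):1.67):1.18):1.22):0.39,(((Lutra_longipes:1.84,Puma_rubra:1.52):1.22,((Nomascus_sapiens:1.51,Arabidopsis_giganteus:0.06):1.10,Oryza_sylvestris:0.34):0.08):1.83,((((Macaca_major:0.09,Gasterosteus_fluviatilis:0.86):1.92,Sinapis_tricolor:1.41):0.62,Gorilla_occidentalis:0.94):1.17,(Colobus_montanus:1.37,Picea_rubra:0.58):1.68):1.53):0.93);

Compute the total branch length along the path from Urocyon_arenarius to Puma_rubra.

The path runs Urocyon_arenarius → … → MRCA → … → Puma_rubra; the MRCA is the root of the tree.
Branch lengths along that path: 0.05 + 0.27 + 1.22 + 0.39 + 0.93 + 1.83 + 1.22 + 1.52 = 7.43.

7.43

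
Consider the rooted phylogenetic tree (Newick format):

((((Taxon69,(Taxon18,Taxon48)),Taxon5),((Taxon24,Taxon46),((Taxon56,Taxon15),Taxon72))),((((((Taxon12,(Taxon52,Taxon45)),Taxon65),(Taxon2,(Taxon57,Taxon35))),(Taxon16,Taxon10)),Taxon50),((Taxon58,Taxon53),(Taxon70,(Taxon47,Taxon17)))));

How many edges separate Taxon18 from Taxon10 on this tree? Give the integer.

10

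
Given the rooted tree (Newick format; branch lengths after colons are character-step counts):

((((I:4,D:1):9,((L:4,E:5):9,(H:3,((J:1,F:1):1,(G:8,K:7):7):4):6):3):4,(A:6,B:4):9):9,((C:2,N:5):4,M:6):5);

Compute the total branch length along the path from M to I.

The path runs M → … → MRCA → … → I; the MRCA is the root of the tree.
Branch lengths along that path: 6 + 5 + 9 + 4 + 9 + 4 = 37.

37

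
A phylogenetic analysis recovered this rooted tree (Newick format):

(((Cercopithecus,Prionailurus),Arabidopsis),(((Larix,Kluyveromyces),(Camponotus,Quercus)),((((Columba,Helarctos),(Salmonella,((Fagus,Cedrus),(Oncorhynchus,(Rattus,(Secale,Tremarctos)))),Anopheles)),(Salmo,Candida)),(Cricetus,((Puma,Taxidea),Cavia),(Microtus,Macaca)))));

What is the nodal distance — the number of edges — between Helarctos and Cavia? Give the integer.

The MRCA of Helarctos and Cavia is the node subtending ((((Columba,Helarctos),(Salmonella,((Fagus,Cedrus),(Oncorhynchus,(Rattus,(Secale,Tremarctos)))),Anopheles)),(Salmo,Candida)),(Cricetus,((Puma,Taxidea),Cavia),(Microtus,Macaca))).
From Helarctos up to that node: 4 branches. From Cavia up to the same node: 3 branches. Total: 4 + 3 = 7.

7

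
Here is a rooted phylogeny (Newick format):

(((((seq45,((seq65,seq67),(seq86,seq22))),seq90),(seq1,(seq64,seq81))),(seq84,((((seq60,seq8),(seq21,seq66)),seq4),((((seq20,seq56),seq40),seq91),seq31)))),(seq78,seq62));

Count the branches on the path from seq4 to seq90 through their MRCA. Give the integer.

7

The MRCA of seq4 and seq90 is the node subtending ((((seq45,((seq65,seq67),(seq86,seq22))),seq90),(seq1,(seq64,seq81))),(seq84,((((seq60,seq8),(seq21,seq66)),seq4),((((seq20,seq56),seq40),seq91),seq31)))).
From seq4 up to that node: 4 branches. From seq90 up to the same node: 3 branches. Total: 4 + 3 = 7.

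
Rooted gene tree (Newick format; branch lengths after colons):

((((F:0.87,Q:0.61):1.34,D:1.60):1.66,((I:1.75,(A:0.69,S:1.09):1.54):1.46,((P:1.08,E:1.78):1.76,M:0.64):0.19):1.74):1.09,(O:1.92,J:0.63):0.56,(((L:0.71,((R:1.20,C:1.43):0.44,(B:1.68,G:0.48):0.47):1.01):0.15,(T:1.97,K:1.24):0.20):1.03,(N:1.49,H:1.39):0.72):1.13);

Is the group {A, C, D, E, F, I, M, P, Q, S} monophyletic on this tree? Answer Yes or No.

The MRCA of the listed taxa is the root, so the smallest clade containing them is the whole tree.
That clade also contains B, G, H, J, K, L, N, O, R, T, which are not in the proposed group, so the group is not monophyletic.

No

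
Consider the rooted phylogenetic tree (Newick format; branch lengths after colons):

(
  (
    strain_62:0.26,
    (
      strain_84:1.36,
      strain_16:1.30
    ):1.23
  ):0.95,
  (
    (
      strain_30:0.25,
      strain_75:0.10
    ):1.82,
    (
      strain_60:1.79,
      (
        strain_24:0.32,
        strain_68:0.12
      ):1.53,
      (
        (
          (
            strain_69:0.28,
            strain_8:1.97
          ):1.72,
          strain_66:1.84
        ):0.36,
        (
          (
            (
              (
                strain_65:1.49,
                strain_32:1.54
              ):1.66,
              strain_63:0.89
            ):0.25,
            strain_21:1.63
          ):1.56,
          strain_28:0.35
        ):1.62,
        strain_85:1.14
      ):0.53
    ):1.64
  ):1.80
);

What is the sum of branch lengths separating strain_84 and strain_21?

12.32

The path runs strain_84 → … → MRCA → … → strain_21; the MRCA is the root of the tree.
Branch lengths along that path: 1.36 + 1.23 + 0.95 + 1.80 + 1.64 + 0.53 + 1.62 + 1.56 + 1.63 = 12.32.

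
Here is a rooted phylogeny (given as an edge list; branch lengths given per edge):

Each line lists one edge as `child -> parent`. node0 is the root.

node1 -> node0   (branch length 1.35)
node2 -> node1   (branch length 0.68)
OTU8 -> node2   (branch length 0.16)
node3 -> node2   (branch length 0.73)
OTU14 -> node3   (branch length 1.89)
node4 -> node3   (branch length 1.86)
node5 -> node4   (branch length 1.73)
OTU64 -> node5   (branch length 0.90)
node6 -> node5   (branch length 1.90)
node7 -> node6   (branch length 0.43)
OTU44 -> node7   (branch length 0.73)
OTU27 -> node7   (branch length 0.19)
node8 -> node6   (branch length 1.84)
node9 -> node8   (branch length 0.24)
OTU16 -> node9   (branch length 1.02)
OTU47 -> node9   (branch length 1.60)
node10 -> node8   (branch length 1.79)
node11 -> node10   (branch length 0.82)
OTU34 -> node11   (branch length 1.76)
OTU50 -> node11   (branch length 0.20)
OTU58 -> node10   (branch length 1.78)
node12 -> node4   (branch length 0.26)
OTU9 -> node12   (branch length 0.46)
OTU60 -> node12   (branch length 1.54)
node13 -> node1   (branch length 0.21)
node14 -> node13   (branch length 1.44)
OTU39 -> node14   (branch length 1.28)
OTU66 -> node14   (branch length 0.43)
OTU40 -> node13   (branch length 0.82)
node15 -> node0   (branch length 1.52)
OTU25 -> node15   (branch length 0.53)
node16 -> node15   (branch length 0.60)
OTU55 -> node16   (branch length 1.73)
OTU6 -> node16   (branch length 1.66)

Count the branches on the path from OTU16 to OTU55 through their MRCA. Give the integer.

The MRCA of OTU16 and OTU55 is the root of the tree.
From OTU16 up to that node: 9 branches. From OTU55 up to the same node: 3 branches. Total: 9 + 3 = 12.

12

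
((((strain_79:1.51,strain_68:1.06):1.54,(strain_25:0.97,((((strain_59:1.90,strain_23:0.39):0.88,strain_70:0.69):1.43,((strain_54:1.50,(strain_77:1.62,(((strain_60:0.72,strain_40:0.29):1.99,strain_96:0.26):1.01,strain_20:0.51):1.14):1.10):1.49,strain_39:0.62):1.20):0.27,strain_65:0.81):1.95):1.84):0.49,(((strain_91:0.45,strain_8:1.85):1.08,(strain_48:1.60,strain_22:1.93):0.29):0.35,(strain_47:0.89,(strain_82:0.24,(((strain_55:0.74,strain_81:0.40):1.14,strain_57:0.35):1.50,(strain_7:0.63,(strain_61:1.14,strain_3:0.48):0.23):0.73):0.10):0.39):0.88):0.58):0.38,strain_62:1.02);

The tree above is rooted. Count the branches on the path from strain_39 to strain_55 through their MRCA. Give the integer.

13

The MRCA of strain_39 and strain_55 is the node subtending (((strain_79,strain_68),(strain_25,((((strain_59,strain_23),strain_70),((strain_54,(strain_77,(((strain_60,strain_40),strain_96),strain_20))),strain_39)),strain_65))),(((strain_91,strain_8),(strain_48,strain_22)),(strain_47,(strain_82,(((strain_55,strain_81),strain_57),(strain_7,(strain_61,strain_3))))))).
From strain_39 up to that node: 6 branches. From strain_55 up to the same node: 7 branches. Total: 6 + 7 = 13.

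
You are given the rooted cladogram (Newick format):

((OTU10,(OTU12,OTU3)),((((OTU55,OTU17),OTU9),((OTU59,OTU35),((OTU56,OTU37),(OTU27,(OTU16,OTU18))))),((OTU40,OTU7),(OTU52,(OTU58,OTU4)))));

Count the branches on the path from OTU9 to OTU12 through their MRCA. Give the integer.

7

The MRCA of OTU9 and OTU12 is the root of the tree.
From OTU9 up to that node: 4 branches. From OTU12 up to the same node: 3 branches. Total: 4 + 3 = 7.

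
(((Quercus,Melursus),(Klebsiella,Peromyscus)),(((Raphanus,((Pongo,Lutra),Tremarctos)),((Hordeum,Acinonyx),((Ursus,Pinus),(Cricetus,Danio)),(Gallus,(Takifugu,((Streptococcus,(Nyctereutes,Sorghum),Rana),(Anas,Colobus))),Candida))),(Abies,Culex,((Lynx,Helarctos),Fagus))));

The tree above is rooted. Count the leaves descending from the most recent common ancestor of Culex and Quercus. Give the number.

28

The MRCA of Culex and Quercus is the root, so the clade is the entire tree.
That clade contains 28 terminal taxa: Abies, Acinonyx, Anas, Candida, Colobus, Cricetus, Culex, Danio, Fagus, Gallus, Helarctos, Hordeum, Klebsiella, Lutra, Lynx, Melursus, Nyctereutes, Peromyscus, Pinus, Pongo, Quercus, Rana, Raphanus, Sorghum, Streptococcus, Takifugu, Tremarctos, Ursus.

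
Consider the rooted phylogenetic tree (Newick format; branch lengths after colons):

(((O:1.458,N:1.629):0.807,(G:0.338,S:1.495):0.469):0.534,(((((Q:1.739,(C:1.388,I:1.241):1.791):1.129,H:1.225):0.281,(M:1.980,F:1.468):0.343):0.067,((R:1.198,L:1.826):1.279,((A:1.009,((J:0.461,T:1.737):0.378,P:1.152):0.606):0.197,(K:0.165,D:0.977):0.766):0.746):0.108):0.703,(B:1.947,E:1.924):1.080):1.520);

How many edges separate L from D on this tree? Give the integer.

5

The MRCA of L and D is the node subtending ((R,L),((A,((J,T),P)),(K,D))).
From L up to that node: 2 branches. From D up to the same node: 3 branches. Total: 2 + 3 = 5.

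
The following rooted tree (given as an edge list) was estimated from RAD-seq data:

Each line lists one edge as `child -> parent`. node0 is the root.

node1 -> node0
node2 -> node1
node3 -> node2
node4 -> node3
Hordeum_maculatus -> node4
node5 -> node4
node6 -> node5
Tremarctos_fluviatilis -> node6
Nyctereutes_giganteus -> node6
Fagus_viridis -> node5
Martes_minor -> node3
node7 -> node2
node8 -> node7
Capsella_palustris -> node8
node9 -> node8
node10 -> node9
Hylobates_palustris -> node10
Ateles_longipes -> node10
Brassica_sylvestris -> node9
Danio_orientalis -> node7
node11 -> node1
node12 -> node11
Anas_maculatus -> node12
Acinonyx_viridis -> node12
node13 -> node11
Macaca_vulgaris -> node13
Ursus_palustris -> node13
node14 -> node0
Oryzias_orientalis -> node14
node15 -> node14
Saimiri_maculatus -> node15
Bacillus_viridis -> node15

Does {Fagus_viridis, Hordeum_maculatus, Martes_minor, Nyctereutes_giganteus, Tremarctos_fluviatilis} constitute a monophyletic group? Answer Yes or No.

Yes

The most recent common ancestor of these taxa subtends ((Hordeum_maculatus,((Tremarctos_fluviatilis,Nyctereutes_giganteus),Fagus_viridis)),Martes_minor).
That clade has exactly 5 tips — every listed taxon and nothing else — so the group is monophyletic.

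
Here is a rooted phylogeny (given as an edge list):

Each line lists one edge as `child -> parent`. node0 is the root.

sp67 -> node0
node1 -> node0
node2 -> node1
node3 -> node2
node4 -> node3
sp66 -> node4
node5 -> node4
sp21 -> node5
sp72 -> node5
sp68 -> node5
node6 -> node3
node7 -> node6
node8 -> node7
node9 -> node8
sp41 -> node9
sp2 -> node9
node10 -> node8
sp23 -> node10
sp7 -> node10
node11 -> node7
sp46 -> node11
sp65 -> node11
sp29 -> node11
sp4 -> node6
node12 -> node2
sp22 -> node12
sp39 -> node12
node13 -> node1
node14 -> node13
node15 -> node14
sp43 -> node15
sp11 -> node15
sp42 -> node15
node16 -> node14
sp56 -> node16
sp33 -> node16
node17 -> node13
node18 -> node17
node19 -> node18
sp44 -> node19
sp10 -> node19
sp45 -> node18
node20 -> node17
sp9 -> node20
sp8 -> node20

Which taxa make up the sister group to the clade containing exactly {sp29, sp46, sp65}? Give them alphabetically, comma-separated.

The clade containing exactly {sp29, sp46, sp65} attaches to the tree at the node subtending (((sp41,sp2),(sp23,sp7)),(sp46,sp65,sp29)).
The other lineage descending from that same node — the sister group — is ((sp41,sp2),(sp23,sp7)); its 4 tips in alphabetical order are the answer.

sp2, sp23, sp41, sp7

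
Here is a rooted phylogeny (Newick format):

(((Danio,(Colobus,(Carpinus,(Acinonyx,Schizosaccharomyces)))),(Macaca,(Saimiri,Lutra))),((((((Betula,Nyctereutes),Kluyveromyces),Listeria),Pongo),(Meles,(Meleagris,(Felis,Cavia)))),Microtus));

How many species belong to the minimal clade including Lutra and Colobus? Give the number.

The MRCA of Lutra and Colobus is the node subtending ((Danio,(Colobus,(Carpinus,(Acinonyx,Schizosaccharomyces)))),(Macaca,(Saimiri,Lutra))).
That clade contains 8 terminal taxa: Acinonyx, Carpinus, Colobus, Danio, Lutra, Macaca, Saimiri, Schizosaccharomyces.

8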